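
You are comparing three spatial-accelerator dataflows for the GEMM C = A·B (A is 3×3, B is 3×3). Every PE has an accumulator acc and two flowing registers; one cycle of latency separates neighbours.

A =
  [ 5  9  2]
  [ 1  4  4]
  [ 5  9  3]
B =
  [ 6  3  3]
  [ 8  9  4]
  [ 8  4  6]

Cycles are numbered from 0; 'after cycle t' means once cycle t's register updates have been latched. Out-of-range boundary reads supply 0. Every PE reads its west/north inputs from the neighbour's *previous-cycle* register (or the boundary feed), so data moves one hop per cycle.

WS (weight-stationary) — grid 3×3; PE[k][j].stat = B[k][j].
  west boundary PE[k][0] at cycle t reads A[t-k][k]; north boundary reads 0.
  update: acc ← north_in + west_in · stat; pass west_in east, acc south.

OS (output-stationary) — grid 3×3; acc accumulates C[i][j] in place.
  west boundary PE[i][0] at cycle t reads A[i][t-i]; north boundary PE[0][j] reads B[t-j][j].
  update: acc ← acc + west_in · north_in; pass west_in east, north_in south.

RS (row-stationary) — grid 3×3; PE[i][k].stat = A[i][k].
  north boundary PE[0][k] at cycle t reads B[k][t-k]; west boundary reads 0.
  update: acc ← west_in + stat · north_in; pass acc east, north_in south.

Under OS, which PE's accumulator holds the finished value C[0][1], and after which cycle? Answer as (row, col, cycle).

(row, col, cycle) = (0, 1, 3)

OS: C[0][1] accumulates in PE[0][1]:
  cycle 0: PE[0][1] → acc 0, east 0, south 0
  cycle 1: PE[0][1] → acc 15, east 5, south 3
  cycle 2: PE[0][1] → acc 96, east 9, south 9
  cycle 3: PE[0][1] → acc 104, east 2, south 4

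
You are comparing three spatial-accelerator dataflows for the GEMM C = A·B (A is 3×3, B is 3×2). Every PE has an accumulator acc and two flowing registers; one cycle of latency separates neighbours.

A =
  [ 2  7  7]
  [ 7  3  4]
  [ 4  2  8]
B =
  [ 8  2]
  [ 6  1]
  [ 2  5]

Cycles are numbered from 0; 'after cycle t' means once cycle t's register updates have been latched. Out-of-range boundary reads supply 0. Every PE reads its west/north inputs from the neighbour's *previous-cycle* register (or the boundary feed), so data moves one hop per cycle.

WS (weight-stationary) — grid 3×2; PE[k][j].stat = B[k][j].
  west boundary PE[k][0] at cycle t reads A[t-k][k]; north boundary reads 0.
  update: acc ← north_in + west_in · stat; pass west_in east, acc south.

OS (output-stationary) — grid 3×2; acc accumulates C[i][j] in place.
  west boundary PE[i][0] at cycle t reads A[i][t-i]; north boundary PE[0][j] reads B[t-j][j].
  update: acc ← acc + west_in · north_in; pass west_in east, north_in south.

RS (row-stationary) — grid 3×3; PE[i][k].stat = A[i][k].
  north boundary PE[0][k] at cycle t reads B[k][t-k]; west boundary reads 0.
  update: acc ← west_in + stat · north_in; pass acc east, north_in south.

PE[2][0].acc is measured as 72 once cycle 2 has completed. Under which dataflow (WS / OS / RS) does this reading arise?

WS [3×2] PE[2][0] across cycles:
  c0 r2c0: 0 / 0 / 0
  c1 r2c0: 0 / 0 / 0
  c2 r2c0: 72 / 7 / 72
OS [3×2] PE[2][0] across cycles:
  c0 r2c0: 0 / 0 / 0
  c1 r2c0: 0 / 0 / 0
  c2 r2c0: 32 / 4 / 8
RS [3×3] PE[2][0] across cycles:
  c0 r2c0: 0 / 0 / 0
  c1 r2c0: 0 / 0 / 0
  c2 r2c0: 32 / 32 / 8

dataflow = WS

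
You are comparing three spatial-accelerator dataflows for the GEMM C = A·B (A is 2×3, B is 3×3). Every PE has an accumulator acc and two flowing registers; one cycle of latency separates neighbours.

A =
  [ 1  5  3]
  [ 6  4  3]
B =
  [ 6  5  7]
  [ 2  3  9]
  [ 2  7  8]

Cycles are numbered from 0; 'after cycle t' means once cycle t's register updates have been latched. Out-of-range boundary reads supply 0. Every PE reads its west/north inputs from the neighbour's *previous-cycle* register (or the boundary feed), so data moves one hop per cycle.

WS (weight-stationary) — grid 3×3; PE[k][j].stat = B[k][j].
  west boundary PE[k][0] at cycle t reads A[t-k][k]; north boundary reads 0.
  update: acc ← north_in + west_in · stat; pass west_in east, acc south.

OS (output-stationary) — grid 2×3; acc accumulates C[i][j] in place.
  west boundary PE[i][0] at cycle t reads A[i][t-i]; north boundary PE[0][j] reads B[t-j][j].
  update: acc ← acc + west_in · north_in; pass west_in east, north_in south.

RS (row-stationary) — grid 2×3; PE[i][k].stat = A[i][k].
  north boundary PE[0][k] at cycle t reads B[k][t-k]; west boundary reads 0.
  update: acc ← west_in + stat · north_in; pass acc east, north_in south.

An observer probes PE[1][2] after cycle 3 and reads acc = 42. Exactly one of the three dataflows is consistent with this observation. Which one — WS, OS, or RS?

WS (3×3 grid), PE[1][2]:
  @0  [1,2]  acc 0  |  →0  ↓0
  @1  [1,2]  acc 0  |  →0  ↓0
  @2  [1,2]  acc 0  |  →0  ↓0
  @3  [1,2]  acc 52  |  →5  ↓52
OS (2×3 grid), PE[1][2]:
  @0  [1,2]  acc 0  |  →0  ↓0
  @1  [1,2]  acc 0  |  →0  ↓0
  @2  [1,2]  acc 0  |  →0  ↓0
  @3  [1,2]  acc 42  |  →6  ↓7
RS (2×3 grid), PE[1][2]:
  @0  [1,2]  acc 0  |  →0  ↓0
  @1  [1,2]  acc 0  |  →0  ↓0
  @2  [1,2]  acc 0  |  →0  ↓0
  @3  [1,2]  acc 50  |  →50  ↓2

dataflow = OS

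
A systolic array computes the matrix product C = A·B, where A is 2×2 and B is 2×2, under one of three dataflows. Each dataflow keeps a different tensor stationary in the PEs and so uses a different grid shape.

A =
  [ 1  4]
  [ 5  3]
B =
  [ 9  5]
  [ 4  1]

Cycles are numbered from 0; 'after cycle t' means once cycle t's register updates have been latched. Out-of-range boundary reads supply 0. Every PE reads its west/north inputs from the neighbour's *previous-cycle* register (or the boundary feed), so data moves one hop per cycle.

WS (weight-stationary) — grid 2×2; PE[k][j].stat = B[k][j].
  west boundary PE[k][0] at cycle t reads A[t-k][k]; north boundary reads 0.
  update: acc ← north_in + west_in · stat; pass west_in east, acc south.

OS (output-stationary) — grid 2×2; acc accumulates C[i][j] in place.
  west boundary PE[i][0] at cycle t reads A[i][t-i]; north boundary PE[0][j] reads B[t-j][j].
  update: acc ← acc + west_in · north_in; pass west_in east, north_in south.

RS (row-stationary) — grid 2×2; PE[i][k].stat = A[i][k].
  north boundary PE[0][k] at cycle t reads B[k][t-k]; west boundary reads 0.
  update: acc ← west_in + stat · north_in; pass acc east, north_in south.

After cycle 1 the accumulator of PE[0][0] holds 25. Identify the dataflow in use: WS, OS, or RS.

dataflow = OS

— WS: 2×2; PE[0][0] trace:
  step 0 · PE0,0: acc=9; fwd→1 fwd↓9
  step 1 · PE0,0: acc=45; fwd→5 fwd↓45
— OS: 2×2; PE[0][0] trace:
  step 0 · PE0,0: acc=9; fwd→1 fwd↓9
  step 1 · PE0,0: acc=25; fwd→4 fwd↓4
— RS: 2×2; PE[0][0] trace:
  step 0 · PE0,0: acc=9; fwd→9 fwd↓9
  step 1 · PE0,0: acc=5; fwd→5 fwd↓5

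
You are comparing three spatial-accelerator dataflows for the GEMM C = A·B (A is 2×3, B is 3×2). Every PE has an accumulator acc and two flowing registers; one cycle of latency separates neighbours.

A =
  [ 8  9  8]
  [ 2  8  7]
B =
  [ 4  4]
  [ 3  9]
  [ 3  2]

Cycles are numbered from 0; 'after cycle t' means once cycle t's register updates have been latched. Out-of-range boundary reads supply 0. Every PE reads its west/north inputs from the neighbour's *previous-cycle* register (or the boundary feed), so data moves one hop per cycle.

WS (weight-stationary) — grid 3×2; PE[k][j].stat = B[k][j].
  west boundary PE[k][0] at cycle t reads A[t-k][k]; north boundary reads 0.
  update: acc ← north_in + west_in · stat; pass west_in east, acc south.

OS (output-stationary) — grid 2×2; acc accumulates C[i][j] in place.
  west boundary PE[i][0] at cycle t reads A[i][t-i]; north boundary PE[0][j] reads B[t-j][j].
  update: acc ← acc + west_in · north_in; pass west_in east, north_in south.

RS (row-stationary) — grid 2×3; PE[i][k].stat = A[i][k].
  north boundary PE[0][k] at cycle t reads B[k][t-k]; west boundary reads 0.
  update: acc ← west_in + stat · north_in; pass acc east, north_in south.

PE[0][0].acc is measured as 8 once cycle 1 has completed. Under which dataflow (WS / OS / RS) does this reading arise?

dataflow = WS

Under WS (3×2), PE[0][0]:
  @0  [0,0]  acc 32  |  →8  ↓32
  @1  [0,0]  acc 8  |  →2  ↓8
Under OS (2×2), PE[0][0]:
  @0  [0,0]  acc 32  |  →8  ↓4
  @1  [0,0]  acc 59  |  →9  ↓3
Under RS (2×3), PE[0][0]:
  @0  [0,0]  acc 32  |  →32  ↓4
  @1  [0,0]  acc 32  |  →32  ↓4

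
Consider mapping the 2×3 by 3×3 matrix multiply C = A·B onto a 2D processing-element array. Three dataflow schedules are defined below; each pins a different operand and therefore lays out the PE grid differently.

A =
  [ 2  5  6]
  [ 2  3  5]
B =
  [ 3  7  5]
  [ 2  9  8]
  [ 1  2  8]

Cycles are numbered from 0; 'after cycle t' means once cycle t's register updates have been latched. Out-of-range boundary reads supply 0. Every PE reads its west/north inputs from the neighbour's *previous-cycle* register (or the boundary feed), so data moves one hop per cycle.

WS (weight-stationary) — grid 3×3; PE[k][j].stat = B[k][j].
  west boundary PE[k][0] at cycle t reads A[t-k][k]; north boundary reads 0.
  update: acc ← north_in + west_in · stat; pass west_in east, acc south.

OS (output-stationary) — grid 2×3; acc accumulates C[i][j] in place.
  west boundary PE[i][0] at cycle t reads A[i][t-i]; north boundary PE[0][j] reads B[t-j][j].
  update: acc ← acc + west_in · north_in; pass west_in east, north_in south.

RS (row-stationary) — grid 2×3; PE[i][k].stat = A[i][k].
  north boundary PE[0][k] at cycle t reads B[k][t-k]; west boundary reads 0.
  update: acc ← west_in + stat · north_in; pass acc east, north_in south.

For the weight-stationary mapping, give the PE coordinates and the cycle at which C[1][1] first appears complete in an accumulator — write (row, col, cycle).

(row, col, cycle) = (2, 1, 4)

Under WS, C[1][1] lands at PE[2][1]:
  step 0 · PE2,1: acc=0; fwd→0 fwd↓0
  step 1 · PE2,1: acc=0; fwd→0 fwd↓0
  step 2 · PE2,1: acc=0; fwd→0 fwd↓0
  step 3 · PE2,1: acc=71; fwd→6 fwd↓71
  step 4 · PE2,1: acc=51; fwd→5 fwd↓51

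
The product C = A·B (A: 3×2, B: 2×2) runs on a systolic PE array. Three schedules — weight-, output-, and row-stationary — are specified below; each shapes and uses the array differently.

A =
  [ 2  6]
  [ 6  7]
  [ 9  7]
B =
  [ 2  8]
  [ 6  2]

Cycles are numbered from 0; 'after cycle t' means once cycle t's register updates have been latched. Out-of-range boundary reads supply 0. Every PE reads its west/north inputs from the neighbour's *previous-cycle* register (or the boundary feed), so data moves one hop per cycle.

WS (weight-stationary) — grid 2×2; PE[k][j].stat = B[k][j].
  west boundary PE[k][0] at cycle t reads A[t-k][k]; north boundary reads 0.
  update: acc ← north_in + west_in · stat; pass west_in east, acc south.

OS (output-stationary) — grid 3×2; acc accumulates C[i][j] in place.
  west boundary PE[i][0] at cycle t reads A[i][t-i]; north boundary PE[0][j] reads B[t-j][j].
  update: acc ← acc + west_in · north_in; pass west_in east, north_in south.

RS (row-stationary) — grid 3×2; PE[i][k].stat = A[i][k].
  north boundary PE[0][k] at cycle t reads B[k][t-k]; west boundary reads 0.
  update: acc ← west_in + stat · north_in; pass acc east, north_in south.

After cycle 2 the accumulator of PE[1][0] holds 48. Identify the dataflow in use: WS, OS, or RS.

— WS: 2×2; PE[1][0] trace:
  @0  [1,0]  acc 0  |  →0  ↓0
  @1  [1,0]  acc 40  |  →6  ↓40
  @2  [1,0]  acc 54  |  →7  ↓54
— OS: 3×2; PE[1][0] trace:
  @0  [1,0]  acc 0  |  →0  ↓0
  @1  [1,0]  acc 12  |  →6  ↓2
  @2  [1,0]  acc 54  |  →7  ↓6
— RS: 3×2; PE[1][0] trace:
  @0  [1,0]  acc 0  |  →0  ↓0
  @1  [1,0]  acc 12  |  →12  ↓2
  @2  [1,0]  acc 48  |  →48  ↓8

dataflow = RS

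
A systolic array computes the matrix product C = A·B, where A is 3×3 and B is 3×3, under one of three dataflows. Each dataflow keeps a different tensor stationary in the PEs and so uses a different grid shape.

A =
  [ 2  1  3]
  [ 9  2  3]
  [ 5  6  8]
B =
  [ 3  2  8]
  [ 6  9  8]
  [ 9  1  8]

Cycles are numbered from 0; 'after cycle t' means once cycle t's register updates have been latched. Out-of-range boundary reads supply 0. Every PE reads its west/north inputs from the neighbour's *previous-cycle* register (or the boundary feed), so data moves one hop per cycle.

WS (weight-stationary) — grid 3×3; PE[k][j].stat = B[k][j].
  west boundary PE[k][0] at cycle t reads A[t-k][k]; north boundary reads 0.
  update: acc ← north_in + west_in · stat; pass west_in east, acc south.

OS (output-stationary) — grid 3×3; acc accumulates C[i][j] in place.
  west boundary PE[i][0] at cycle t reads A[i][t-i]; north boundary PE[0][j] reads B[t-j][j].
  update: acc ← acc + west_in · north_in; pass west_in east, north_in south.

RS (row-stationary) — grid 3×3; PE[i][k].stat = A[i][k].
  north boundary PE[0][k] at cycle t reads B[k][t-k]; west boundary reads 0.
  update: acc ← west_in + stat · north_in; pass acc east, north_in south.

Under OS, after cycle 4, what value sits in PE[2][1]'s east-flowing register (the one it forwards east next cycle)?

OS 3×3: PE[2][1] cycle-by-cycle (with neighbour feeds):
  [0] (1,1) acc=0 (h:0 v:0)
  [0] (2,0) acc=0 (h:0 v:0)
  [0] (2,1) acc=0 (h:0 v:0)
  [1] (1,1) acc=0 (h:0 v:0)
  [1] (2,0) acc=0 (h:0 v:0)
  [1] (2,1) acc=0 (h:0 v:0)
  [2] (1,1) acc=18 (h:9 v:2)
  [2] (2,0) acc=15 (h:5 v:3)
  [2] (2,1) acc=0 (h:0 v:0)
  [3] (1,1) acc=36 (h:2 v:9)
  [3] (2,0) acc=51 (h:6 v:6)
  [3] (2,1) acc=10 (h:5 v:2)
  [4] (1,1) acc=39 (h:3 v:1)
  [4] (2,0) acc=123 (h:8 v:9)
  [4] (2,1) acc=64 (h:6 v:9)

register = 6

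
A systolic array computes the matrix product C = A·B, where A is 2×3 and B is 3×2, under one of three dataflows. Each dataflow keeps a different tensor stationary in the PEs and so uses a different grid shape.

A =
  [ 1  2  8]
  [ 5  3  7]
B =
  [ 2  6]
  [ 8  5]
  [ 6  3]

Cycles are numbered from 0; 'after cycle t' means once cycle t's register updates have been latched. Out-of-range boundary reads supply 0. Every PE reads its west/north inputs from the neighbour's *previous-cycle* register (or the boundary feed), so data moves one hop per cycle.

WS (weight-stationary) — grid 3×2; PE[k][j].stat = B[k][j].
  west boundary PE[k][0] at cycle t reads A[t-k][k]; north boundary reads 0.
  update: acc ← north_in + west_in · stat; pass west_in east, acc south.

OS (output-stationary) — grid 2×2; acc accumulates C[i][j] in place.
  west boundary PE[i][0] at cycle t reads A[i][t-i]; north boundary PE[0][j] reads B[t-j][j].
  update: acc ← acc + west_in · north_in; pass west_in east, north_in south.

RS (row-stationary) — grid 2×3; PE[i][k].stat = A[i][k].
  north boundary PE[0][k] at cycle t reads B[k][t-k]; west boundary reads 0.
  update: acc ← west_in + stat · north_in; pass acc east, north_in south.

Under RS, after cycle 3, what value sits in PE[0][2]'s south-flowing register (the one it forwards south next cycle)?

RS (2×3). Following PE[0][2] plus its west/north inputs:
  step 0 · PE0,1: acc=0; fwd→0 fwd↓0
  step 0 · PE0,2: acc=0; fwd→0 fwd↓0
  step 1 · PE0,1: acc=18; fwd→18 fwd↓8
  step 1 · PE0,2: acc=0; fwd→0 fwd↓0
  step 2 · PE0,1: acc=16; fwd→16 fwd↓5
  step 2 · PE0,2: acc=66; fwd→66 fwd↓6
  step 3 · PE0,1: acc=0; fwd→0 fwd↓0
  step 3 · PE0,2: acc=40; fwd→40 fwd↓3

register = 3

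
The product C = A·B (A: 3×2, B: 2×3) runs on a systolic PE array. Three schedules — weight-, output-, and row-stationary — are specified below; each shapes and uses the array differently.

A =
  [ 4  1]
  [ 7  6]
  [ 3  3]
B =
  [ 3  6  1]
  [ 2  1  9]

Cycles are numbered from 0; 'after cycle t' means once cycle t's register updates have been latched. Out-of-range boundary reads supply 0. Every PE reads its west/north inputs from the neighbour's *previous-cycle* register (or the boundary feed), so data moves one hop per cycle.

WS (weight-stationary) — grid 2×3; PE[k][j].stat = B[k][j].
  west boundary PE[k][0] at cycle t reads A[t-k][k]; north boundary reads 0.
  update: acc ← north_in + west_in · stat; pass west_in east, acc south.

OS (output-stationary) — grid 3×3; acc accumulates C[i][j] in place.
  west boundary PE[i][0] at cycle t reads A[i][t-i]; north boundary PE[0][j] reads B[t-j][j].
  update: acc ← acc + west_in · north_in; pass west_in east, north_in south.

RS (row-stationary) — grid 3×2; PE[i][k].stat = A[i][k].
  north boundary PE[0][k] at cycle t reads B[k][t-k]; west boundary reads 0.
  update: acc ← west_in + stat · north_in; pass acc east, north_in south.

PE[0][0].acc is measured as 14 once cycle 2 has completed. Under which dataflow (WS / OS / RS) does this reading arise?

dataflow = OS

WS (2×3 grid), PE[0][0]:
  cycle 0: PE[0][0] → acc 12, east 4, south 12
  cycle 1: PE[0][0] → acc 21, east 7, south 21
  cycle 2: PE[0][0] → acc 9, east 3, south 9
OS (3×3 grid), PE[0][0]:
  cycle 0: PE[0][0] → acc 12, east 4, south 3
  cycle 1: PE[0][0] → acc 14, east 1, south 2
  cycle 2: PE[0][0] → acc 14, east 0, south 0
RS (3×2 grid), PE[0][0]:
  cycle 0: PE[0][0] → acc 12, east 12, south 3
  cycle 1: PE[0][0] → acc 24, east 24, south 6
  cycle 2: PE[0][0] → acc 4, east 4, south 1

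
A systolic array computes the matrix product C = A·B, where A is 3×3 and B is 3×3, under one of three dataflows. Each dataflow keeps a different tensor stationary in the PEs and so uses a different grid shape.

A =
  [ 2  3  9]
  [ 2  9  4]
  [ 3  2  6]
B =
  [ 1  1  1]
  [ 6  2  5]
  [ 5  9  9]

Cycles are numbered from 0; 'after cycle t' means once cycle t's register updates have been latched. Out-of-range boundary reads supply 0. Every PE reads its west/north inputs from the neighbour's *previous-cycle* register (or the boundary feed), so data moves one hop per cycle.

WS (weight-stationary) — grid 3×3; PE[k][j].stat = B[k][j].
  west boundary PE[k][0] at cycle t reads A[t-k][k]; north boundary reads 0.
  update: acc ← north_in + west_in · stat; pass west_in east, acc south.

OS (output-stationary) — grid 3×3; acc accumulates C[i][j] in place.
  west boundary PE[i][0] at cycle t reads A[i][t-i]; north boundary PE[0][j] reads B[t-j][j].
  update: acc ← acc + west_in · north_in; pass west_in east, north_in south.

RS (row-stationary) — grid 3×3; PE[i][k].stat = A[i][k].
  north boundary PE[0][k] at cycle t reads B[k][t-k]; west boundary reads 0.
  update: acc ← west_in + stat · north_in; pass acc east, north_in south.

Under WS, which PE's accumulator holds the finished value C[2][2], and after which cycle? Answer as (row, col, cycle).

(row, col, cycle) = (2, 2, 6)

Under WS, C[2][2] lands at PE[2][2]:
  step 0 · PE2,2: acc=0; fwd→0 fwd↓0
  step 1 · PE2,2: acc=0; fwd→0 fwd↓0
  step 2 · PE2,2: acc=0; fwd→0 fwd↓0
  step 3 · PE2,2: acc=0; fwd→0 fwd↓0
  step 4 · PE2,2: acc=98; fwd→9 fwd↓98
  step 5 · PE2,2: acc=83; fwd→4 fwd↓83
  step 6 · PE2,2: acc=67; fwd→6 fwd↓67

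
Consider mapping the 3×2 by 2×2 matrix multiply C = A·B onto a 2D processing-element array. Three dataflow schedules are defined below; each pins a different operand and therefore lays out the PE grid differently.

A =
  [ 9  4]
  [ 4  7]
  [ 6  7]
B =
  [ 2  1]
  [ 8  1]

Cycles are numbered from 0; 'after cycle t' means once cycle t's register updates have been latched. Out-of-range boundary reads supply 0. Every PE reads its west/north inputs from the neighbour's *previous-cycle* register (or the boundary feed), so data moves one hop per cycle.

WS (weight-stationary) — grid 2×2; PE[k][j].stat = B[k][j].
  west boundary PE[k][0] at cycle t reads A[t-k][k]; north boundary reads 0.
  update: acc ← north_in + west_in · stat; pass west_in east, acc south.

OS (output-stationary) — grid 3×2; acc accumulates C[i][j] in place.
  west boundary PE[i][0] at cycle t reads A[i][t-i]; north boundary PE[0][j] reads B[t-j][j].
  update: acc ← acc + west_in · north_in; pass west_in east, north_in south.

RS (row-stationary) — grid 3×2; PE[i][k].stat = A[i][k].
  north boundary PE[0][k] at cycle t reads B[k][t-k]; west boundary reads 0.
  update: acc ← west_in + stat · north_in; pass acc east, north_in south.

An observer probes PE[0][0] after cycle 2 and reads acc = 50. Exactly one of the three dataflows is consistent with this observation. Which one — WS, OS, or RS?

WS (2×2 grid), PE[0][0]:
  @0  [0,0]  acc 18  |  →9  ↓18
  @1  [0,0]  acc 8  |  →4  ↓8
  @2  [0,0]  acc 12  |  →6  ↓12
OS (3×2 grid), PE[0][0]:
  @0  [0,0]  acc 18  |  →9  ↓2
  @1  [0,0]  acc 50  |  →4  ↓8
  @2  [0,0]  acc 50  |  →0  ↓0
RS (3×2 grid), PE[0][0]:
  @0  [0,0]  acc 18  |  →18  ↓2
  @1  [0,0]  acc 9  |  →9  ↓1
  @2  [0,0]  acc 0  |  →0  ↓0

dataflow = OS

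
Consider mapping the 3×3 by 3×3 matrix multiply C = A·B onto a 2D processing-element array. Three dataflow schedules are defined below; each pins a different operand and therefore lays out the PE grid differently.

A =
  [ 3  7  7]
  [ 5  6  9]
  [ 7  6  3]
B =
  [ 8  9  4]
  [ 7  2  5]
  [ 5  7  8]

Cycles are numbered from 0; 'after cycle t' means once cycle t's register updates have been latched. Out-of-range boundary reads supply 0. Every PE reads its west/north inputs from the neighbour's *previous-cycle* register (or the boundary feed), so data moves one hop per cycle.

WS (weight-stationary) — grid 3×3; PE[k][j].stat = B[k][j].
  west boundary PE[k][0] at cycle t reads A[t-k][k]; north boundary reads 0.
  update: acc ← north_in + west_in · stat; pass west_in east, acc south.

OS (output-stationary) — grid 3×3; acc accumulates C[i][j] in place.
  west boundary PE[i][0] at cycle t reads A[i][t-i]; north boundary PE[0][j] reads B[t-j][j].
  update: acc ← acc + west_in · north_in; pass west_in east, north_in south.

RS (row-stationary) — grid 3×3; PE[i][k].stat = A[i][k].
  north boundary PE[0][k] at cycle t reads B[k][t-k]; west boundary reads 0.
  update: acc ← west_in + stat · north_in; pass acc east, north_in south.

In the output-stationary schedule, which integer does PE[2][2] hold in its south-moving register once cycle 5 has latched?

register = 5

OS (3×3). Following PE[2][2] plus its west/north inputs:
  cycle 0: PE[1][2] → acc 0, east 0, south 0
  cycle 0: PE[2][1] → acc 0, east 0, south 0
  cycle 0: PE[2][2] → acc 0, east 0, south 0
  cycle 1: PE[1][2] → acc 0, east 0, south 0
  cycle 1: PE[2][1] → acc 0, east 0, south 0
  cycle 1: PE[2][2] → acc 0, east 0, south 0
  cycle 2: PE[1][2] → acc 0, east 0, south 0
  cycle 2: PE[2][1] → acc 0, east 0, south 0
  cycle 2: PE[2][2] → acc 0, east 0, south 0
  cycle 3: PE[1][2] → acc 20, east 5, south 4
  cycle 3: PE[2][1] → acc 63, east 7, south 9
  cycle 3: PE[2][2] → acc 0, east 0, south 0
  cycle 4: PE[1][2] → acc 50, east 6, south 5
  cycle 4: PE[2][1] → acc 75, east 6, south 2
  cycle 4: PE[2][2] → acc 28, east 7, south 4
  cycle 5: PE[1][2] → acc 122, east 9, south 8
  cycle 5: PE[2][1] → acc 96, east 3, south 7
  cycle 5: PE[2][2] → acc 58, east 6, south 5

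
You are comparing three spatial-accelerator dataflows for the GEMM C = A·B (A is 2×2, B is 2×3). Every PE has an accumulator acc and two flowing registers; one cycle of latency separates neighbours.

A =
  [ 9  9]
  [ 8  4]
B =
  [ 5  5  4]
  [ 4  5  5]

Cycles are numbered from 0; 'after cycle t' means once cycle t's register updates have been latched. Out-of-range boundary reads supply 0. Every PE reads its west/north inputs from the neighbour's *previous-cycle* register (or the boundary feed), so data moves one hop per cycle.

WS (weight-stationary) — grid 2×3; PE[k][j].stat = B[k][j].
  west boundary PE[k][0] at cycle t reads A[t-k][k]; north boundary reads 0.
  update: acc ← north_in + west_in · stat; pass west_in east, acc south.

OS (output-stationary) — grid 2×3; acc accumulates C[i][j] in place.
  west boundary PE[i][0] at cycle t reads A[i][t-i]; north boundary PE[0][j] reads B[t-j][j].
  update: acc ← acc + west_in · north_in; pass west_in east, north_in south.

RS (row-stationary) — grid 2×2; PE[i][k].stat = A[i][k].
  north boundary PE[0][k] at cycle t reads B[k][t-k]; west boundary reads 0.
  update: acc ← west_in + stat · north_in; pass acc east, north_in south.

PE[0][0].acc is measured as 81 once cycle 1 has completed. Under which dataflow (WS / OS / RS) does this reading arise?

WS [2×3] PE[0][0] across cycles:
  [0] (0,0) acc=45 (h:9 v:45)
  [1] (0,0) acc=40 (h:8 v:40)
OS [2×3] PE[0][0] across cycles:
  [0] (0,0) acc=45 (h:9 v:5)
  [1] (0,0) acc=81 (h:9 v:4)
RS [2×2] PE[0][0] across cycles:
  [0] (0,0) acc=45 (h:45 v:5)
  [1] (0,0) acc=45 (h:45 v:5)

dataflow = OS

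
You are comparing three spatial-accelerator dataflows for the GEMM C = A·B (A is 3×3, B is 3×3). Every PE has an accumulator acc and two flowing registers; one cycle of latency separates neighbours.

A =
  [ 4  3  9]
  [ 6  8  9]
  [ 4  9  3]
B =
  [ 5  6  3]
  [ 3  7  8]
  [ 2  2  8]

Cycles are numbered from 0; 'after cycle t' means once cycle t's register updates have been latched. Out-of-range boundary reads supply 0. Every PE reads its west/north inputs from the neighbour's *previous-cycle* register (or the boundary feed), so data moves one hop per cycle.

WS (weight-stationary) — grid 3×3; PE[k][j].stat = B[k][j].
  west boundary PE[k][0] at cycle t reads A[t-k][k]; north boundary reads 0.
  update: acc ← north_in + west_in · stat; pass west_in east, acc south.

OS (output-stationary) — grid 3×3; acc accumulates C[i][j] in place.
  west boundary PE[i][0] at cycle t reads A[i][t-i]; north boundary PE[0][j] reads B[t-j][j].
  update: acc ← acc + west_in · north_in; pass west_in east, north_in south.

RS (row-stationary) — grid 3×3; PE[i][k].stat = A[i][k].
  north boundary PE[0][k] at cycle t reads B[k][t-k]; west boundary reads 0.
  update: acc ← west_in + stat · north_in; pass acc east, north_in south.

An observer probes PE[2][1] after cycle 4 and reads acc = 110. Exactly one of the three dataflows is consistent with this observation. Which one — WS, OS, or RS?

WS (3×3 grid), PE[2][1]:
  t=0 PE[2][1]: acc=0 h=0 v=0
  t=1 PE[2][1]: acc=0 h=0 v=0
  t=2 PE[2][1]: acc=0 h=0 v=0
  t=3 PE[2][1]: acc=63 h=9 v=63
  t=4 PE[2][1]: acc=110 h=9 v=110
OS (3×3 grid), PE[2][1]:
  t=0 PE[2][1]: acc=0 h=0 v=0
  t=1 PE[2][1]: acc=0 h=0 v=0
  t=2 PE[2][1]: acc=0 h=0 v=0
  t=3 PE[2][1]: acc=24 h=4 v=6
  t=4 PE[2][1]: acc=87 h=9 v=7
RS (3×3 grid), PE[2][1]:
  t=0 PE[2][1]: acc=0 h=0 v=0
  t=1 PE[2][1]: acc=0 h=0 v=0
  t=2 PE[2][1]: acc=0 h=0 v=0
  t=3 PE[2][1]: acc=47 h=47 v=3
  t=4 PE[2][1]: acc=87 h=87 v=7

dataflow = WS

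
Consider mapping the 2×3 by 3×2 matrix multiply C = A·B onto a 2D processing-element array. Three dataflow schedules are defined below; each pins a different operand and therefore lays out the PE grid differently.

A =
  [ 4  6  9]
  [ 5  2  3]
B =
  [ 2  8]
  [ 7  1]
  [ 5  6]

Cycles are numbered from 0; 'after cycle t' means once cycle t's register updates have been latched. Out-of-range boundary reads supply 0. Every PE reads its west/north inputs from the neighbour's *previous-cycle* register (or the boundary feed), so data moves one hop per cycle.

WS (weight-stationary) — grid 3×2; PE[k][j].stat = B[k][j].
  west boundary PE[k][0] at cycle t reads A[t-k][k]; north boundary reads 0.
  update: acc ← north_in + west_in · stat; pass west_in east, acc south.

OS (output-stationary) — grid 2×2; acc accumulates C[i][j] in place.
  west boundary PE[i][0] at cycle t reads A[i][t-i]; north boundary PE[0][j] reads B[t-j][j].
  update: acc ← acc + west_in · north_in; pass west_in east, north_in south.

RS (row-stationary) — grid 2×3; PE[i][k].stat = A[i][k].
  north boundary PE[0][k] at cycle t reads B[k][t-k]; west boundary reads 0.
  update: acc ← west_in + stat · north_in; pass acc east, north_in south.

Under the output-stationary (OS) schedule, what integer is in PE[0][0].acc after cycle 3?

Tracing OS — 2×2 array, target PE[0][0]:
  @0  [0,0]  acc 8  |  →4  ↓2
  @1  [0,0]  acc 50  |  →6  ↓7
  @2  [0,0]  acc 95  |  →9  ↓5
  @3  [0,0]  acc 95  |  →0  ↓0

PE[0][0].acc = 95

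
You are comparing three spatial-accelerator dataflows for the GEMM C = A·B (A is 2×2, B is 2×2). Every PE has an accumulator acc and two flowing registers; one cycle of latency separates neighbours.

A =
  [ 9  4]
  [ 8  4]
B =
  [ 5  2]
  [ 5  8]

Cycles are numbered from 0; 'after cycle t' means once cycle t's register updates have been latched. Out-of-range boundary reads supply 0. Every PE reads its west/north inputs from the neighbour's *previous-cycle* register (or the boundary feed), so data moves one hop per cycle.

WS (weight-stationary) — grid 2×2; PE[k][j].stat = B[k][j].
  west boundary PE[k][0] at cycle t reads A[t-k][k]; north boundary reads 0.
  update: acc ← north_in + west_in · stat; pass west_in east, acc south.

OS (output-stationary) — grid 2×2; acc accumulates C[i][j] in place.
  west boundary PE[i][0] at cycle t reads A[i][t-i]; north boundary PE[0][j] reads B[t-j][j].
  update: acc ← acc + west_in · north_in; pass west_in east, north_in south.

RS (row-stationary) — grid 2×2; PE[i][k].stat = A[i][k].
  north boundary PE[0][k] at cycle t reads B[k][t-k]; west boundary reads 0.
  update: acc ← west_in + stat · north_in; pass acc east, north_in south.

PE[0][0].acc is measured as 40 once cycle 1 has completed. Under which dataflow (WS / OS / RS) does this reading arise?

— WS: 2×2; PE[0][0] trace:
  t=0 PE[0][0]: acc=45 h=9 v=45
  t=1 PE[0][0]: acc=40 h=8 v=40
— OS: 2×2; PE[0][0] trace:
  t=0 PE[0][0]: acc=45 h=9 v=5
  t=1 PE[0][0]: acc=65 h=4 v=5
— RS: 2×2; PE[0][0] trace:
  t=0 PE[0][0]: acc=45 h=45 v=5
  t=1 PE[0][0]: acc=18 h=18 v=2

dataflow = WS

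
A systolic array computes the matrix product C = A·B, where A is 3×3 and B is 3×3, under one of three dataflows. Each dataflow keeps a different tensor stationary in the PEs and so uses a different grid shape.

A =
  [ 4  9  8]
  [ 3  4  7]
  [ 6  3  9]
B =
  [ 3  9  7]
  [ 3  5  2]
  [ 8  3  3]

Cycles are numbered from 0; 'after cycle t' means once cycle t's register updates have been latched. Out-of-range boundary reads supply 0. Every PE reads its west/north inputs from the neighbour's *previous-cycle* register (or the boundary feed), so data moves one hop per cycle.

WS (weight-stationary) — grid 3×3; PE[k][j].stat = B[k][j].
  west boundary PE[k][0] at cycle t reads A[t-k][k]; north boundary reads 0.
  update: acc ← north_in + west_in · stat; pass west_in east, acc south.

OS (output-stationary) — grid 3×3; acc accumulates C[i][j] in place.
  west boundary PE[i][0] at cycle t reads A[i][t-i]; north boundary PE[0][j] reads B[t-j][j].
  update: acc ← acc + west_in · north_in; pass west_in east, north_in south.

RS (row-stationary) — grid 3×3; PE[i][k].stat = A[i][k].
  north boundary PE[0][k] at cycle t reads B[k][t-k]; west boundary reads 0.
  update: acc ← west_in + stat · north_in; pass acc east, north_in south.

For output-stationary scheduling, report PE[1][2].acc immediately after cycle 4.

PE[1][2].acc = 29

OS on a 3×3 grid — tracing PE[1][2] and its feeders:
  t=0 PE[0][2]: acc=0 h=0 v=0
  t=0 PE[1][1]: acc=0 h=0 v=0
  t=0 PE[1][2]: acc=0 h=0 v=0
  t=1 PE[0][2]: acc=0 h=0 v=0
  t=1 PE[1][1]: acc=0 h=0 v=0
  t=1 PE[1][2]: acc=0 h=0 v=0
  t=2 PE[0][2]: acc=28 h=4 v=7
  t=2 PE[1][1]: acc=27 h=3 v=9
  t=2 PE[1][2]: acc=0 h=0 v=0
  t=3 PE[0][2]: acc=46 h=9 v=2
  t=3 PE[1][1]: acc=47 h=4 v=5
  t=3 PE[1][2]: acc=21 h=3 v=7
  t=4 PE[0][2]: acc=70 h=8 v=3
  t=4 PE[1][1]: acc=68 h=7 v=3
  t=4 PE[1][2]: acc=29 h=4 v=2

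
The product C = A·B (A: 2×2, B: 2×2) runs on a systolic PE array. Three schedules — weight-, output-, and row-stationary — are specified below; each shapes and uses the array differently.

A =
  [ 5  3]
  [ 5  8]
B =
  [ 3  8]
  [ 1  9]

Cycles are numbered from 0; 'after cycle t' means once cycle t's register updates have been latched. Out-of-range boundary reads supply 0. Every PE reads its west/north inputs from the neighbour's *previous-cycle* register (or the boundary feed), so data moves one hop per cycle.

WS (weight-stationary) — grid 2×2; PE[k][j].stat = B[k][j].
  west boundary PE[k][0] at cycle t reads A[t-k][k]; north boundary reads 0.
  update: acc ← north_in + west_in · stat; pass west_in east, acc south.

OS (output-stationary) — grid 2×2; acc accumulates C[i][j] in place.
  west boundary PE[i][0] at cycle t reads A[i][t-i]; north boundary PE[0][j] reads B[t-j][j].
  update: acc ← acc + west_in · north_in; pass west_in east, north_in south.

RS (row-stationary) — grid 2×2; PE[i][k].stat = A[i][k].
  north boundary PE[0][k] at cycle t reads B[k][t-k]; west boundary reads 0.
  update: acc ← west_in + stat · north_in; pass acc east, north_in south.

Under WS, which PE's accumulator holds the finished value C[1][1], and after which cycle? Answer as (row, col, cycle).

WS: C[1][1] accumulates in PE[1][1]:
  [0] (1,1) acc=0 (h:0 v:0)
  [1] (1,1) acc=0 (h:0 v:0)
  [2] (1,1) acc=67 (h:3 v:67)
  [3] (1,1) acc=112 (h:8 v:112)

(row, col, cycle) = (1, 1, 3)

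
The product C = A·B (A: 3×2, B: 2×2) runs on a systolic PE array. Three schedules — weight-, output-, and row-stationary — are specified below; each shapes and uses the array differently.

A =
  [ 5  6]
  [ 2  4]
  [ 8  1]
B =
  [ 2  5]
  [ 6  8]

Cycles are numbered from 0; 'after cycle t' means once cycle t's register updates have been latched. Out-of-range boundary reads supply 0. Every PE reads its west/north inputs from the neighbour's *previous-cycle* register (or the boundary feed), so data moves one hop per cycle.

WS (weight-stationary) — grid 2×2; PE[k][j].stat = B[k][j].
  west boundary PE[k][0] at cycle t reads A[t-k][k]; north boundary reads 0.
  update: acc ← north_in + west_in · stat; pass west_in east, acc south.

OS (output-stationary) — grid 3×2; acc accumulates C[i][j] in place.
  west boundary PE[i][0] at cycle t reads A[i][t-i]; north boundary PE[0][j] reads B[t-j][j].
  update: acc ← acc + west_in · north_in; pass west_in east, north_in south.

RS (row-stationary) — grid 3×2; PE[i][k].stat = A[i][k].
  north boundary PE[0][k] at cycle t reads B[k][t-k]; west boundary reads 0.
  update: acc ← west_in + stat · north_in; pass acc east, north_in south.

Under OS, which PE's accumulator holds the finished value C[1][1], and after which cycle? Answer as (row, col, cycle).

(row, col, cycle) = (1, 1, 3)

OS: C[1][1] accumulates in PE[1][1]:
  c0 r1c1: 0 / 0 / 0
  c1 r1c1: 0 / 0 / 0
  c2 r1c1: 10 / 2 / 5
  c3 r1c1: 42 / 4 / 8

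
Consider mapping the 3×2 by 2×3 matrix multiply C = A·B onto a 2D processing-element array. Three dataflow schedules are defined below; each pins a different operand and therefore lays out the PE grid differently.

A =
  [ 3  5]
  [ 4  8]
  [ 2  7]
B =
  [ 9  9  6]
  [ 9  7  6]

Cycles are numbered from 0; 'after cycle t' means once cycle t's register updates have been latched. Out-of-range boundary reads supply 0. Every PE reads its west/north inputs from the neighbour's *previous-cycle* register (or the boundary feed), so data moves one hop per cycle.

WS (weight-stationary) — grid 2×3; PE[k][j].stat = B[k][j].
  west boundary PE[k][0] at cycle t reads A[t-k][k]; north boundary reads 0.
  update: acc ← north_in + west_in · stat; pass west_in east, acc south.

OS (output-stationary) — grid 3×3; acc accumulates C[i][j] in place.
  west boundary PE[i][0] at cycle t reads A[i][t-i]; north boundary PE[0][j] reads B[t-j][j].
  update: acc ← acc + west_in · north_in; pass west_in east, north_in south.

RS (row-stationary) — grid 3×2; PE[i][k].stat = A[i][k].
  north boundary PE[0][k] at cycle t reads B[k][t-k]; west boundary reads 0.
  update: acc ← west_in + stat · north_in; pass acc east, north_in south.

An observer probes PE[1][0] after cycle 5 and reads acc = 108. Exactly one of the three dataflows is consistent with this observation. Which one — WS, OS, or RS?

— WS: 2×3; PE[1][0] trace:
  after 0 — PE[1][0] acc=0, pass-E 0, pass-S 0
  after 1 — PE[1][0] acc=72, pass-E 5, pass-S 72
  after 2 — PE[1][0] acc=108, pass-E 8, pass-S 108
  after 3 — PE[1][0] acc=81, pass-E 7, pass-S 81
  after 4 — PE[1][0] acc=0, pass-E 0, pass-S 0
  after 5 — PE[1][0] acc=0, pass-E 0, pass-S 0
— OS: 3×3; PE[1][0] trace:
  after 0 — PE[1][0] acc=0, pass-E 0, pass-S 0
  after 1 — PE[1][0] acc=36, pass-E 4, pass-S 9
  after 2 — PE[1][0] acc=108, pass-E 8, pass-S 9
  after 3 — PE[1][0] acc=108, pass-E 0, pass-S 0
  after 4 — PE[1][0] acc=108, pass-E 0, pass-S 0
  after 5 — PE[1][0] acc=108, pass-E 0, pass-S 0
— RS: 3×2; PE[1][0] trace:
  after 0 — PE[1][0] acc=0, pass-E 0, pass-S 0
  after 1 — PE[1][0] acc=36, pass-E 36, pass-S 9
  after 2 — PE[1][0] acc=36, pass-E 36, pass-S 9
  after 3 — PE[1][0] acc=24, pass-E 24, pass-S 6
  after 4 — PE[1][0] acc=0, pass-E 0, pass-S 0
  after 5 — PE[1][0] acc=0, pass-E 0, pass-S 0

dataflow = OS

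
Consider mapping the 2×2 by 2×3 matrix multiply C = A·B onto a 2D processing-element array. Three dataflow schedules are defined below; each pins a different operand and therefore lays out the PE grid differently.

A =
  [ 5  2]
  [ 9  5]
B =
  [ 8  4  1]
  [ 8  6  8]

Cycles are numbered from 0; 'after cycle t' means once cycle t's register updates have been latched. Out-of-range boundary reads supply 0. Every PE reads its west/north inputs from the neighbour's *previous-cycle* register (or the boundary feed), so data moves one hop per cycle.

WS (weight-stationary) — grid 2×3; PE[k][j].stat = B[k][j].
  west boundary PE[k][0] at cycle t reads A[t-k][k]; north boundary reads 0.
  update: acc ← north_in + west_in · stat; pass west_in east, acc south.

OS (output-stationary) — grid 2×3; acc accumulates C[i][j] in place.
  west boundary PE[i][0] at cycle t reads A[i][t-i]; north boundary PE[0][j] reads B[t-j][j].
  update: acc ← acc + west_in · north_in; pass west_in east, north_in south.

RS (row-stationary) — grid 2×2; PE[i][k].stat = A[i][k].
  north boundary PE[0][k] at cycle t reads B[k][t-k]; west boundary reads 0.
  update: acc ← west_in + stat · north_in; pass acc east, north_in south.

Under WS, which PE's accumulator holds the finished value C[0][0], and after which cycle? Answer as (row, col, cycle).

WS — PE[1][0] is where C[0][0] collects:
  @0  [1,0]  acc 0  |  →0  ↓0
  @1  [1,0]  acc 56  |  →2  ↓56

(row, col, cycle) = (1, 0, 1)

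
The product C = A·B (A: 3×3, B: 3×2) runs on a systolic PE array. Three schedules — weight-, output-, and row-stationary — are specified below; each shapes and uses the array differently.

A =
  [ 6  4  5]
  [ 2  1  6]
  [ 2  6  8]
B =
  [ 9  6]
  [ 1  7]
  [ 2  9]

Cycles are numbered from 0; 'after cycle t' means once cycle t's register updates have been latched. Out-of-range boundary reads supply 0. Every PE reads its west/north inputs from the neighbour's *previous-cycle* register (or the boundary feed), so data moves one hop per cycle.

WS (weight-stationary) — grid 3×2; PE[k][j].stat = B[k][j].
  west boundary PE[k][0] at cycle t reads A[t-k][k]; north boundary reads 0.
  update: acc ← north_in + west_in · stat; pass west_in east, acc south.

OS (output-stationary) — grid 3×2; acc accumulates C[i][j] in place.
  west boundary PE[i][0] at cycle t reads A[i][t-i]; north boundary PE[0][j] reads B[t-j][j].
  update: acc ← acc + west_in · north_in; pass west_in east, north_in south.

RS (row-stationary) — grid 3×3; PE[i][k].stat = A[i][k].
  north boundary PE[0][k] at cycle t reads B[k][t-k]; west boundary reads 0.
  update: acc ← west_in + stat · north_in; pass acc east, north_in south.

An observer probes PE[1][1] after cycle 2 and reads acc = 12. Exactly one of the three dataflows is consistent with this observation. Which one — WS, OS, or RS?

WS [3×2] PE[1][1] across cycles:
  @0  [1,1]  acc 0  |  →0  ↓0
  @1  [1,1]  acc 0  |  →0  ↓0
  @2  [1,1]  acc 64  |  →4  ↓64
OS [3×2] PE[1][1] across cycles:
  @0  [1,1]  acc 0  |  →0  ↓0
  @1  [1,1]  acc 0  |  →0  ↓0
  @2  [1,1]  acc 12  |  →2  ↓6
RS [3×3] PE[1][1] across cycles:
  @0  [1,1]  acc 0  |  →0  ↓0
  @1  [1,1]  acc 0  |  →0  ↓0
  @2  [1,1]  acc 19  |  →19  ↓1

dataflow = OS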